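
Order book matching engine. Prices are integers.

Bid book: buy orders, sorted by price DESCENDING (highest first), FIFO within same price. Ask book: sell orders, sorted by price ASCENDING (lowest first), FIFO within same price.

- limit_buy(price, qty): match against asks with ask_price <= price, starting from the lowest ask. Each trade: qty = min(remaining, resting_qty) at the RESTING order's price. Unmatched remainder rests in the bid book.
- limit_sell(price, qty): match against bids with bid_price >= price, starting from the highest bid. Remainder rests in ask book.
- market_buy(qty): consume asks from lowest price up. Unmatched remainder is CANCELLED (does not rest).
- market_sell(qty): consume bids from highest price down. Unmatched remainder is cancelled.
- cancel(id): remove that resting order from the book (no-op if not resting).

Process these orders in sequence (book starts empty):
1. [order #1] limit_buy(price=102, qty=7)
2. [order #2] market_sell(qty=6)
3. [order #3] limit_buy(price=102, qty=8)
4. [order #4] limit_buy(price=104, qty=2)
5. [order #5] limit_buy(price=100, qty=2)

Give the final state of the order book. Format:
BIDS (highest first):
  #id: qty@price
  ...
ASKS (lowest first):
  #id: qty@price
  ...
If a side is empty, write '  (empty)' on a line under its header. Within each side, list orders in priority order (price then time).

Answer: BIDS (highest first):
  #4: 2@104
  #1: 1@102
  #3: 8@102
  #5: 2@100
ASKS (lowest first):
  (empty)

Derivation:
After op 1 [order #1] limit_buy(price=102, qty=7): fills=none; bids=[#1:7@102] asks=[-]
After op 2 [order #2] market_sell(qty=6): fills=#1x#2:6@102; bids=[#1:1@102] asks=[-]
After op 3 [order #3] limit_buy(price=102, qty=8): fills=none; bids=[#1:1@102 #3:8@102] asks=[-]
After op 4 [order #4] limit_buy(price=104, qty=2): fills=none; bids=[#4:2@104 #1:1@102 #3:8@102] asks=[-]
After op 5 [order #5] limit_buy(price=100, qty=2): fills=none; bids=[#4:2@104 #1:1@102 #3:8@102 #5:2@100] asks=[-]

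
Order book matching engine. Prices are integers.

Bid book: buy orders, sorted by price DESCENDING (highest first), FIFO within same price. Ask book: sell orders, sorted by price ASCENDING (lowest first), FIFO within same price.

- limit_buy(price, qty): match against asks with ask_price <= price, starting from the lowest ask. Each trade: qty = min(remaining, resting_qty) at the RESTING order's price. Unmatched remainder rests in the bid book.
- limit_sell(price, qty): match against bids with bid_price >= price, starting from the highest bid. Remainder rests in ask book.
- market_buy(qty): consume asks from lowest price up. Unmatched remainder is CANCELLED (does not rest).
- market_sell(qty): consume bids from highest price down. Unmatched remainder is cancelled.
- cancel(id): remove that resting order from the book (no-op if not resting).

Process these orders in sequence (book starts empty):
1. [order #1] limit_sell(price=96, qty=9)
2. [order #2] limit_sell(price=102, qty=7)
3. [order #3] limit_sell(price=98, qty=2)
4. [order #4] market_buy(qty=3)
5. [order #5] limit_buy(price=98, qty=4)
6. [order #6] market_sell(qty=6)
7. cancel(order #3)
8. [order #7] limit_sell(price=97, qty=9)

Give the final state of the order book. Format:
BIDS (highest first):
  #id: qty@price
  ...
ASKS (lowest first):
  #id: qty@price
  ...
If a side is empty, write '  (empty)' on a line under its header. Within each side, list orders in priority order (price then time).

Answer: BIDS (highest first):
  (empty)
ASKS (lowest first):
  #1: 2@96
  #7: 9@97
  #2: 7@102

Derivation:
After op 1 [order #1] limit_sell(price=96, qty=9): fills=none; bids=[-] asks=[#1:9@96]
After op 2 [order #2] limit_sell(price=102, qty=7): fills=none; bids=[-] asks=[#1:9@96 #2:7@102]
After op 3 [order #3] limit_sell(price=98, qty=2): fills=none; bids=[-] asks=[#1:9@96 #3:2@98 #2:7@102]
After op 4 [order #4] market_buy(qty=3): fills=#4x#1:3@96; bids=[-] asks=[#1:6@96 #3:2@98 #2:7@102]
After op 5 [order #5] limit_buy(price=98, qty=4): fills=#5x#1:4@96; bids=[-] asks=[#1:2@96 #3:2@98 #2:7@102]
After op 6 [order #6] market_sell(qty=6): fills=none; bids=[-] asks=[#1:2@96 #3:2@98 #2:7@102]
After op 7 cancel(order #3): fills=none; bids=[-] asks=[#1:2@96 #2:7@102]
After op 8 [order #7] limit_sell(price=97, qty=9): fills=none; bids=[-] asks=[#1:2@96 #7:9@97 #2:7@102]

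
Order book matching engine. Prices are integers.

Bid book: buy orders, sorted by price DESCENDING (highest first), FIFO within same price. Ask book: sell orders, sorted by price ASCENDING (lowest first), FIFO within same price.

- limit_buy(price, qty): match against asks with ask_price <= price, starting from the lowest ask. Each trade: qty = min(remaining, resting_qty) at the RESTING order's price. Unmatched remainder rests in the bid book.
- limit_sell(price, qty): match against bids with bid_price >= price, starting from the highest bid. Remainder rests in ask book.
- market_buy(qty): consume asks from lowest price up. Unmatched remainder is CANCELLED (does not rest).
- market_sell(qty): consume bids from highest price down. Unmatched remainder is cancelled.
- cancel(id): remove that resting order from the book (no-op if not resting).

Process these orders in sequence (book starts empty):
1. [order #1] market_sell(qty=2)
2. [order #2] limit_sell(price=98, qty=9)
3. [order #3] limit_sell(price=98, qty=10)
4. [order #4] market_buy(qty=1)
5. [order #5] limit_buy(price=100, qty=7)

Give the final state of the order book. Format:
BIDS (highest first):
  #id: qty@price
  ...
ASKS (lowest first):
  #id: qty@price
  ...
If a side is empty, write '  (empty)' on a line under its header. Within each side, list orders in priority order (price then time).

Answer: BIDS (highest first):
  (empty)
ASKS (lowest first):
  #2: 1@98
  #3: 10@98

Derivation:
After op 1 [order #1] market_sell(qty=2): fills=none; bids=[-] asks=[-]
After op 2 [order #2] limit_sell(price=98, qty=9): fills=none; bids=[-] asks=[#2:9@98]
After op 3 [order #3] limit_sell(price=98, qty=10): fills=none; bids=[-] asks=[#2:9@98 #3:10@98]
After op 4 [order #4] market_buy(qty=1): fills=#4x#2:1@98; bids=[-] asks=[#2:8@98 #3:10@98]
After op 5 [order #5] limit_buy(price=100, qty=7): fills=#5x#2:7@98; bids=[-] asks=[#2:1@98 #3:10@98]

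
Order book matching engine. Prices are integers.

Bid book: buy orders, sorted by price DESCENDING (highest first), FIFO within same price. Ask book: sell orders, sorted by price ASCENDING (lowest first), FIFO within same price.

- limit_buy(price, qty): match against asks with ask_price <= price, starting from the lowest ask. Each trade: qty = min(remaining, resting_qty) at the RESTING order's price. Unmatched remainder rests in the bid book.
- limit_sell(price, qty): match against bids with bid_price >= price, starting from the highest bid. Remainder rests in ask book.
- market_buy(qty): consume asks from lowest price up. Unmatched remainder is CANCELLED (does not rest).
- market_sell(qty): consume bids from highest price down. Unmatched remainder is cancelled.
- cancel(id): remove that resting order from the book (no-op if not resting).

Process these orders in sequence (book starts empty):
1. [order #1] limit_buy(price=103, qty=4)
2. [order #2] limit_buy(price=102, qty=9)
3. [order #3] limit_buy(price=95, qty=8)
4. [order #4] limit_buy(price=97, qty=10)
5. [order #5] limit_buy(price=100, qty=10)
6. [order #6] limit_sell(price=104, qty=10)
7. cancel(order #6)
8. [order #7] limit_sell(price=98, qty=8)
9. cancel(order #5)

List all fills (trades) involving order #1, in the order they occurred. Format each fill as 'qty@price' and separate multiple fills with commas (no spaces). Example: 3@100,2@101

After op 1 [order #1] limit_buy(price=103, qty=4): fills=none; bids=[#1:4@103] asks=[-]
After op 2 [order #2] limit_buy(price=102, qty=9): fills=none; bids=[#1:4@103 #2:9@102] asks=[-]
After op 3 [order #3] limit_buy(price=95, qty=8): fills=none; bids=[#1:4@103 #2:9@102 #3:8@95] asks=[-]
After op 4 [order #4] limit_buy(price=97, qty=10): fills=none; bids=[#1:4@103 #2:9@102 #4:10@97 #3:8@95] asks=[-]
After op 5 [order #5] limit_buy(price=100, qty=10): fills=none; bids=[#1:4@103 #2:9@102 #5:10@100 #4:10@97 #3:8@95] asks=[-]
After op 6 [order #6] limit_sell(price=104, qty=10): fills=none; bids=[#1:4@103 #2:9@102 #5:10@100 #4:10@97 #3:8@95] asks=[#6:10@104]
After op 7 cancel(order #6): fills=none; bids=[#1:4@103 #2:9@102 #5:10@100 #4:10@97 #3:8@95] asks=[-]
After op 8 [order #7] limit_sell(price=98, qty=8): fills=#1x#7:4@103 #2x#7:4@102; bids=[#2:5@102 #5:10@100 #4:10@97 #3:8@95] asks=[-]
After op 9 cancel(order #5): fills=none; bids=[#2:5@102 #4:10@97 #3:8@95] asks=[-]

Answer: 4@103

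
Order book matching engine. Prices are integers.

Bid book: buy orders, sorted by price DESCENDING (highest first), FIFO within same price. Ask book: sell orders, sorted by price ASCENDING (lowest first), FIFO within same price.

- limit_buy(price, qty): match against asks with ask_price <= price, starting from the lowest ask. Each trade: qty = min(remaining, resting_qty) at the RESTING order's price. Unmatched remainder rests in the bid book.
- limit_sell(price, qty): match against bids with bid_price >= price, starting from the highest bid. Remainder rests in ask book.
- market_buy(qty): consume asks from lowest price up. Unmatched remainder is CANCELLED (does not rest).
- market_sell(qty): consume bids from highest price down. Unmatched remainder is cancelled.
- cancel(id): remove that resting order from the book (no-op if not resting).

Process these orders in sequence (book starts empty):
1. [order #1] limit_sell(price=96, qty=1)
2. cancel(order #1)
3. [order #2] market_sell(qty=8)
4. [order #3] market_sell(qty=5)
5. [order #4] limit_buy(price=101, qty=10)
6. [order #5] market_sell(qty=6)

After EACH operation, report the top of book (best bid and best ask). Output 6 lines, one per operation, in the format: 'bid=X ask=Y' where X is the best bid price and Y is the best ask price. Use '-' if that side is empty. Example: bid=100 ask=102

After op 1 [order #1] limit_sell(price=96, qty=1): fills=none; bids=[-] asks=[#1:1@96]
After op 2 cancel(order #1): fills=none; bids=[-] asks=[-]
After op 3 [order #2] market_sell(qty=8): fills=none; bids=[-] asks=[-]
After op 4 [order #3] market_sell(qty=5): fills=none; bids=[-] asks=[-]
After op 5 [order #4] limit_buy(price=101, qty=10): fills=none; bids=[#4:10@101] asks=[-]
After op 6 [order #5] market_sell(qty=6): fills=#4x#5:6@101; bids=[#4:4@101] asks=[-]

Answer: bid=- ask=96
bid=- ask=-
bid=- ask=-
bid=- ask=-
bid=101 ask=-
bid=101 ask=-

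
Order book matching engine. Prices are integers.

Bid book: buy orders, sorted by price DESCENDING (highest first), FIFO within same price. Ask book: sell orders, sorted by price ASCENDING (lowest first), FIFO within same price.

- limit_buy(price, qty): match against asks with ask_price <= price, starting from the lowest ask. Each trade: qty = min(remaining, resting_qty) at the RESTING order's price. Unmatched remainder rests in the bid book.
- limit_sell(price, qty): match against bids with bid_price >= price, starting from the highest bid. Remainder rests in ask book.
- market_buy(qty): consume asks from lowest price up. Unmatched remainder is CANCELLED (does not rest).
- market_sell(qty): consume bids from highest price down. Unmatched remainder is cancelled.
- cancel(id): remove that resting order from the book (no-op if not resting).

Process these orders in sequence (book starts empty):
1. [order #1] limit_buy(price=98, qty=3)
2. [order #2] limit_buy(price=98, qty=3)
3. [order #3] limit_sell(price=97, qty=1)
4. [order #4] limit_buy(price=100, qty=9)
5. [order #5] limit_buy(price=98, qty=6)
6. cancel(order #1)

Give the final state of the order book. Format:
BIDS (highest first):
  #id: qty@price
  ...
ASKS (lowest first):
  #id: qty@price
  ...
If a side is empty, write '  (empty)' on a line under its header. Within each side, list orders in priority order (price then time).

After op 1 [order #1] limit_buy(price=98, qty=3): fills=none; bids=[#1:3@98] asks=[-]
After op 2 [order #2] limit_buy(price=98, qty=3): fills=none; bids=[#1:3@98 #2:3@98] asks=[-]
After op 3 [order #3] limit_sell(price=97, qty=1): fills=#1x#3:1@98; bids=[#1:2@98 #2:3@98] asks=[-]
After op 4 [order #4] limit_buy(price=100, qty=9): fills=none; bids=[#4:9@100 #1:2@98 #2:3@98] asks=[-]
After op 5 [order #5] limit_buy(price=98, qty=6): fills=none; bids=[#4:9@100 #1:2@98 #2:3@98 #5:6@98] asks=[-]
After op 6 cancel(order #1): fills=none; bids=[#4:9@100 #2:3@98 #5:6@98] asks=[-]

Answer: BIDS (highest first):
  #4: 9@100
  #2: 3@98
  #5: 6@98
ASKS (lowest first):
  (empty)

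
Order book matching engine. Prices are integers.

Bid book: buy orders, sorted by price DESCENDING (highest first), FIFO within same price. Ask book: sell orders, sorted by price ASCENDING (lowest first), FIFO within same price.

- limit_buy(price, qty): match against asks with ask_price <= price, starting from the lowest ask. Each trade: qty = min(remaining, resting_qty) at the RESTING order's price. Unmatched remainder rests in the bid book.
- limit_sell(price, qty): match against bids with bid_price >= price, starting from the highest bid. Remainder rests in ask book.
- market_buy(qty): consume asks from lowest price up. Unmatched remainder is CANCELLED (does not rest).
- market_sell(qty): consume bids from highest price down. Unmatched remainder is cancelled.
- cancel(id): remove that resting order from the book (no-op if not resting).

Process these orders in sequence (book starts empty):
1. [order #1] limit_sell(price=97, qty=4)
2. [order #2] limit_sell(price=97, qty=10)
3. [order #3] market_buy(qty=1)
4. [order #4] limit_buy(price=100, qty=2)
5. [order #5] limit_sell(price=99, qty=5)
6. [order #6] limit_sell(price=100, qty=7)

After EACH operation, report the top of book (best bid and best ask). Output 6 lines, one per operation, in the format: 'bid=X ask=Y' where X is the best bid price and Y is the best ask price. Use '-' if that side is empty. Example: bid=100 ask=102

After op 1 [order #1] limit_sell(price=97, qty=4): fills=none; bids=[-] asks=[#1:4@97]
After op 2 [order #2] limit_sell(price=97, qty=10): fills=none; bids=[-] asks=[#1:4@97 #2:10@97]
After op 3 [order #3] market_buy(qty=1): fills=#3x#1:1@97; bids=[-] asks=[#1:3@97 #2:10@97]
After op 4 [order #4] limit_buy(price=100, qty=2): fills=#4x#1:2@97; bids=[-] asks=[#1:1@97 #2:10@97]
After op 5 [order #5] limit_sell(price=99, qty=5): fills=none; bids=[-] asks=[#1:1@97 #2:10@97 #5:5@99]
After op 6 [order #6] limit_sell(price=100, qty=7): fills=none; bids=[-] asks=[#1:1@97 #2:10@97 #5:5@99 #6:7@100]

Answer: bid=- ask=97
bid=- ask=97
bid=- ask=97
bid=- ask=97
bid=- ask=97
bid=- ask=97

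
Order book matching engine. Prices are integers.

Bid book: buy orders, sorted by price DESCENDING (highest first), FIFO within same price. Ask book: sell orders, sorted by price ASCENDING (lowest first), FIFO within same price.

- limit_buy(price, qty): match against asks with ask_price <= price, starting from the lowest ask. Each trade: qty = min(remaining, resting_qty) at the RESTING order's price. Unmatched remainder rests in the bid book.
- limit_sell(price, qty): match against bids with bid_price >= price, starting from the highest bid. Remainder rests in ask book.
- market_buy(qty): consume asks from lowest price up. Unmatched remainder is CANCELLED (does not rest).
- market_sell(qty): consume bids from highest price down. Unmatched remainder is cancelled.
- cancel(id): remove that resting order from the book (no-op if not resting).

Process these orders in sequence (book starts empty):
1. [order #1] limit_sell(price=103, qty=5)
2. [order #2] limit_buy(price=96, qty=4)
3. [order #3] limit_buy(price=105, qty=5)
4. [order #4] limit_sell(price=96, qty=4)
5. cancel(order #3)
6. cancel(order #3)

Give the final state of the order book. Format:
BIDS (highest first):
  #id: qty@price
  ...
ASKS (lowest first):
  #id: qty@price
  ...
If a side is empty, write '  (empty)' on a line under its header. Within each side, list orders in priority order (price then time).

Answer: BIDS (highest first):
  (empty)
ASKS (lowest first):
  (empty)

Derivation:
After op 1 [order #1] limit_sell(price=103, qty=5): fills=none; bids=[-] asks=[#1:5@103]
After op 2 [order #2] limit_buy(price=96, qty=4): fills=none; bids=[#2:4@96] asks=[#1:5@103]
After op 3 [order #3] limit_buy(price=105, qty=5): fills=#3x#1:5@103; bids=[#2:4@96] asks=[-]
After op 4 [order #4] limit_sell(price=96, qty=4): fills=#2x#4:4@96; bids=[-] asks=[-]
After op 5 cancel(order #3): fills=none; bids=[-] asks=[-]
After op 6 cancel(order #3): fills=none; bids=[-] asks=[-]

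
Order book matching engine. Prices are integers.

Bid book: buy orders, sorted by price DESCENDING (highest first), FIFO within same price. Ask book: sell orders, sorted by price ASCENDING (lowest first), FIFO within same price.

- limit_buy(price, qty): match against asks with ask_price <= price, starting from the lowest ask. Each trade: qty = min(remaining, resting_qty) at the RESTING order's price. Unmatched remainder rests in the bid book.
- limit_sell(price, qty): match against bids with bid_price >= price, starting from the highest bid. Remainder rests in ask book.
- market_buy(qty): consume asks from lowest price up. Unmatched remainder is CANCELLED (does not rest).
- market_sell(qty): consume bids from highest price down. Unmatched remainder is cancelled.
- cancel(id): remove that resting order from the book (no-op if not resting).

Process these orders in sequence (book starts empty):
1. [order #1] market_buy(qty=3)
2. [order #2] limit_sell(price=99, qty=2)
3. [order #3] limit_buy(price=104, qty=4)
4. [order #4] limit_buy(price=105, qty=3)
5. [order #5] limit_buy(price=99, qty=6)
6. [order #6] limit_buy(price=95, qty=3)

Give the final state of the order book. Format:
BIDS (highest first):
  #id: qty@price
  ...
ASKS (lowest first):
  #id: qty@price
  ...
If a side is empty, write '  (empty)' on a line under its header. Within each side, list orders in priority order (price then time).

After op 1 [order #1] market_buy(qty=3): fills=none; bids=[-] asks=[-]
After op 2 [order #2] limit_sell(price=99, qty=2): fills=none; bids=[-] asks=[#2:2@99]
After op 3 [order #3] limit_buy(price=104, qty=4): fills=#3x#2:2@99; bids=[#3:2@104] asks=[-]
After op 4 [order #4] limit_buy(price=105, qty=3): fills=none; bids=[#4:3@105 #3:2@104] asks=[-]
After op 5 [order #5] limit_buy(price=99, qty=6): fills=none; bids=[#4:3@105 #3:2@104 #5:6@99] asks=[-]
After op 6 [order #6] limit_buy(price=95, qty=3): fills=none; bids=[#4:3@105 #3:2@104 #5:6@99 #6:3@95] asks=[-]

Answer: BIDS (highest first):
  #4: 3@105
  #3: 2@104
  #5: 6@99
  #6: 3@95
ASKS (lowest first):
  (empty)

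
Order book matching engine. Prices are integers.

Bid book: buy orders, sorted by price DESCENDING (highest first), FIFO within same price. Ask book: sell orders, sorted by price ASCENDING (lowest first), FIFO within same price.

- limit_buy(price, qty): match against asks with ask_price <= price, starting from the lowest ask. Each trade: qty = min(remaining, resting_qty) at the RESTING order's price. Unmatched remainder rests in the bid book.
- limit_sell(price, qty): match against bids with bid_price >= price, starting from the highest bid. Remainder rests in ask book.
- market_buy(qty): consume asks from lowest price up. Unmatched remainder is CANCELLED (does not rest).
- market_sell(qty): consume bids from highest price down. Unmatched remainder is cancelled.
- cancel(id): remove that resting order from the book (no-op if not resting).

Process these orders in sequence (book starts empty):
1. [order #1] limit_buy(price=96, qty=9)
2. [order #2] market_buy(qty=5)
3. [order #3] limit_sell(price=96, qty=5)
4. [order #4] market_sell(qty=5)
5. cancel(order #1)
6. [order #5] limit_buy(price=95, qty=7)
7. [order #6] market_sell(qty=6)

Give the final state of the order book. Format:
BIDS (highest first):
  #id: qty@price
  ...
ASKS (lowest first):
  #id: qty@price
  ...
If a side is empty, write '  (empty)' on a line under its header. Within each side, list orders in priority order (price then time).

Answer: BIDS (highest first):
  #5: 1@95
ASKS (lowest first):
  (empty)

Derivation:
After op 1 [order #1] limit_buy(price=96, qty=9): fills=none; bids=[#1:9@96] asks=[-]
After op 2 [order #2] market_buy(qty=5): fills=none; bids=[#1:9@96] asks=[-]
After op 3 [order #3] limit_sell(price=96, qty=5): fills=#1x#3:5@96; bids=[#1:4@96] asks=[-]
After op 4 [order #4] market_sell(qty=5): fills=#1x#4:4@96; bids=[-] asks=[-]
After op 5 cancel(order #1): fills=none; bids=[-] asks=[-]
After op 6 [order #5] limit_buy(price=95, qty=7): fills=none; bids=[#5:7@95] asks=[-]
After op 7 [order #6] market_sell(qty=6): fills=#5x#6:6@95; bids=[#5:1@95] asks=[-]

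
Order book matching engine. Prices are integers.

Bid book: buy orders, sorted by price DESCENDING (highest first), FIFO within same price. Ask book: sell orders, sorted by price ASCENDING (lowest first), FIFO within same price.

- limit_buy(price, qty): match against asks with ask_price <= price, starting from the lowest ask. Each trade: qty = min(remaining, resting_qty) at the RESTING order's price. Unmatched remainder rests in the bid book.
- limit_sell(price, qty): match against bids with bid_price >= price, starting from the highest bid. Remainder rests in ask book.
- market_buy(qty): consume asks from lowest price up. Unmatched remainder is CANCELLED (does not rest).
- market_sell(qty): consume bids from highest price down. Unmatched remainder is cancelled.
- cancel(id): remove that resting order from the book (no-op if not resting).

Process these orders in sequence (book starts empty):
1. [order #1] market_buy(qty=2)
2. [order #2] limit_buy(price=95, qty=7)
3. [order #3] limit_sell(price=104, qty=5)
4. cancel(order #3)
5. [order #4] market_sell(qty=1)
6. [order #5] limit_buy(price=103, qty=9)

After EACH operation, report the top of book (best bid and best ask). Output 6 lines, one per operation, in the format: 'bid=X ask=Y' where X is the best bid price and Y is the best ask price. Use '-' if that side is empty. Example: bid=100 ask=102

Answer: bid=- ask=-
bid=95 ask=-
bid=95 ask=104
bid=95 ask=-
bid=95 ask=-
bid=103 ask=-

Derivation:
After op 1 [order #1] market_buy(qty=2): fills=none; bids=[-] asks=[-]
After op 2 [order #2] limit_buy(price=95, qty=7): fills=none; bids=[#2:7@95] asks=[-]
After op 3 [order #3] limit_sell(price=104, qty=5): fills=none; bids=[#2:7@95] asks=[#3:5@104]
After op 4 cancel(order #3): fills=none; bids=[#2:7@95] asks=[-]
After op 5 [order #4] market_sell(qty=1): fills=#2x#4:1@95; bids=[#2:6@95] asks=[-]
After op 6 [order #5] limit_buy(price=103, qty=9): fills=none; bids=[#5:9@103 #2:6@95] asks=[-]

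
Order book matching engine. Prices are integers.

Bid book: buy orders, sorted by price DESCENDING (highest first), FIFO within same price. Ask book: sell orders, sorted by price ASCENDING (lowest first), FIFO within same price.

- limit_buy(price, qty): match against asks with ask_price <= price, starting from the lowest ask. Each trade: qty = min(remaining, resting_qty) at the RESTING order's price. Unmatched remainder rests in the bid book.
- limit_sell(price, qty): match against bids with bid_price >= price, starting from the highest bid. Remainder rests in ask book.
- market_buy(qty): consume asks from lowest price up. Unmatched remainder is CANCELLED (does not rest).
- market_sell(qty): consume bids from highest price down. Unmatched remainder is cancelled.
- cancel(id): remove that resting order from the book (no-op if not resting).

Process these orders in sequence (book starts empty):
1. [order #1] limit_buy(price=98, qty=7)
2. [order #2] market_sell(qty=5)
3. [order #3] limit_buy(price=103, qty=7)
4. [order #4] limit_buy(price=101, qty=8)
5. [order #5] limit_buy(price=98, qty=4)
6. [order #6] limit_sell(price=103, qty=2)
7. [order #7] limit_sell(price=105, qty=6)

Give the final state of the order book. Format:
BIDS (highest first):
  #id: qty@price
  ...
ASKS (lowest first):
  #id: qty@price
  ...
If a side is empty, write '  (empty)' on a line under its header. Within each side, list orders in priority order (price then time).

After op 1 [order #1] limit_buy(price=98, qty=7): fills=none; bids=[#1:7@98] asks=[-]
After op 2 [order #2] market_sell(qty=5): fills=#1x#2:5@98; bids=[#1:2@98] asks=[-]
After op 3 [order #3] limit_buy(price=103, qty=7): fills=none; bids=[#3:7@103 #1:2@98] asks=[-]
After op 4 [order #4] limit_buy(price=101, qty=8): fills=none; bids=[#3:7@103 #4:8@101 #1:2@98] asks=[-]
After op 5 [order #5] limit_buy(price=98, qty=4): fills=none; bids=[#3:7@103 #4:8@101 #1:2@98 #5:4@98] asks=[-]
After op 6 [order #6] limit_sell(price=103, qty=2): fills=#3x#6:2@103; bids=[#3:5@103 #4:8@101 #1:2@98 #5:4@98] asks=[-]
After op 7 [order #7] limit_sell(price=105, qty=6): fills=none; bids=[#3:5@103 #4:8@101 #1:2@98 #5:4@98] asks=[#7:6@105]

Answer: BIDS (highest first):
  #3: 5@103
  #4: 8@101
  #1: 2@98
  #5: 4@98
ASKS (lowest first):
  #7: 6@105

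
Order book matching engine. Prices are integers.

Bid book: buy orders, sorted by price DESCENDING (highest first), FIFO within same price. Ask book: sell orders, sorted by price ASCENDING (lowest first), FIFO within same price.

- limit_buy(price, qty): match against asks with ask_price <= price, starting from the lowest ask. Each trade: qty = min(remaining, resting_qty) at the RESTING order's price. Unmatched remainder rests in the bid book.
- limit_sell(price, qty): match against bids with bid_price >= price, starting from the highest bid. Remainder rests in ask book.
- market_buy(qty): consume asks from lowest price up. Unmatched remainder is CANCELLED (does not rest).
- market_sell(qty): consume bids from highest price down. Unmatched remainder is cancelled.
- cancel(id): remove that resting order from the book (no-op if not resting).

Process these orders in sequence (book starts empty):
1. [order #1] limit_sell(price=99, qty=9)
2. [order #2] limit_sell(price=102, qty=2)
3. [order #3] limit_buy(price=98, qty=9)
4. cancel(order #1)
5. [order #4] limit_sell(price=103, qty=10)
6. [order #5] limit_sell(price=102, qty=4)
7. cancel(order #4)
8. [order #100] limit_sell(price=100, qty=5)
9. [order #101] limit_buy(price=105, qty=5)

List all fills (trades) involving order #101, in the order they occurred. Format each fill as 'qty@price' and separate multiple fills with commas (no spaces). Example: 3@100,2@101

Answer: 5@100

Derivation:
After op 1 [order #1] limit_sell(price=99, qty=9): fills=none; bids=[-] asks=[#1:9@99]
After op 2 [order #2] limit_sell(price=102, qty=2): fills=none; bids=[-] asks=[#1:9@99 #2:2@102]
After op 3 [order #3] limit_buy(price=98, qty=9): fills=none; bids=[#3:9@98] asks=[#1:9@99 #2:2@102]
After op 4 cancel(order #1): fills=none; bids=[#3:9@98] asks=[#2:2@102]
After op 5 [order #4] limit_sell(price=103, qty=10): fills=none; bids=[#3:9@98] asks=[#2:2@102 #4:10@103]
After op 6 [order #5] limit_sell(price=102, qty=4): fills=none; bids=[#3:9@98] asks=[#2:2@102 #5:4@102 #4:10@103]
After op 7 cancel(order #4): fills=none; bids=[#3:9@98] asks=[#2:2@102 #5:4@102]
After op 8 [order #100] limit_sell(price=100, qty=5): fills=none; bids=[#3:9@98] asks=[#100:5@100 #2:2@102 #5:4@102]
After op 9 [order #101] limit_buy(price=105, qty=5): fills=#101x#100:5@100; bids=[#3:9@98] asks=[#2:2@102 #5:4@102]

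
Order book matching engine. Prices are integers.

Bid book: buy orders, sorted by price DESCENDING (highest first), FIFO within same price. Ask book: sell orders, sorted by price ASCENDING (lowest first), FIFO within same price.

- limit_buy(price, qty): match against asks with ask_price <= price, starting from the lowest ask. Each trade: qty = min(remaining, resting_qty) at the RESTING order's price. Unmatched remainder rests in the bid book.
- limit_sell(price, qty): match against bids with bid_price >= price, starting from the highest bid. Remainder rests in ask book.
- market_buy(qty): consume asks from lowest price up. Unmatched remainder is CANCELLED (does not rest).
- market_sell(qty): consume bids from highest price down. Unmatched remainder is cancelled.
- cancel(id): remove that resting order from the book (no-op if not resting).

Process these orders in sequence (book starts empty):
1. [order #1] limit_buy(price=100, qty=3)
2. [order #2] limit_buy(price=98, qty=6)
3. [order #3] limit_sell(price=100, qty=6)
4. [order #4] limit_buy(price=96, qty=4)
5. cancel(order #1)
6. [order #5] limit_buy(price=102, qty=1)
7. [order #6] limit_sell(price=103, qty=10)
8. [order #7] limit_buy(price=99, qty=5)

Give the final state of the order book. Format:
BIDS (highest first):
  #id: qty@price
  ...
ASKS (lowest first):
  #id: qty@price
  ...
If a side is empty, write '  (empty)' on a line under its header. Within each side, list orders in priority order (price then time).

After op 1 [order #1] limit_buy(price=100, qty=3): fills=none; bids=[#1:3@100] asks=[-]
After op 2 [order #2] limit_buy(price=98, qty=6): fills=none; bids=[#1:3@100 #2:6@98] asks=[-]
After op 3 [order #3] limit_sell(price=100, qty=6): fills=#1x#3:3@100; bids=[#2:6@98] asks=[#3:3@100]
After op 4 [order #4] limit_buy(price=96, qty=4): fills=none; bids=[#2:6@98 #4:4@96] asks=[#3:3@100]
After op 5 cancel(order #1): fills=none; bids=[#2:6@98 #4:4@96] asks=[#3:3@100]
After op 6 [order #5] limit_buy(price=102, qty=1): fills=#5x#3:1@100; bids=[#2:6@98 #4:4@96] asks=[#3:2@100]
After op 7 [order #6] limit_sell(price=103, qty=10): fills=none; bids=[#2:6@98 #4:4@96] asks=[#3:2@100 #6:10@103]
After op 8 [order #7] limit_buy(price=99, qty=5): fills=none; bids=[#7:5@99 #2:6@98 #4:4@96] asks=[#3:2@100 #6:10@103]

Answer: BIDS (highest first):
  #7: 5@99
  #2: 6@98
  #4: 4@96
ASKS (lowest first):
  #3: 2@100
  #6: 10@103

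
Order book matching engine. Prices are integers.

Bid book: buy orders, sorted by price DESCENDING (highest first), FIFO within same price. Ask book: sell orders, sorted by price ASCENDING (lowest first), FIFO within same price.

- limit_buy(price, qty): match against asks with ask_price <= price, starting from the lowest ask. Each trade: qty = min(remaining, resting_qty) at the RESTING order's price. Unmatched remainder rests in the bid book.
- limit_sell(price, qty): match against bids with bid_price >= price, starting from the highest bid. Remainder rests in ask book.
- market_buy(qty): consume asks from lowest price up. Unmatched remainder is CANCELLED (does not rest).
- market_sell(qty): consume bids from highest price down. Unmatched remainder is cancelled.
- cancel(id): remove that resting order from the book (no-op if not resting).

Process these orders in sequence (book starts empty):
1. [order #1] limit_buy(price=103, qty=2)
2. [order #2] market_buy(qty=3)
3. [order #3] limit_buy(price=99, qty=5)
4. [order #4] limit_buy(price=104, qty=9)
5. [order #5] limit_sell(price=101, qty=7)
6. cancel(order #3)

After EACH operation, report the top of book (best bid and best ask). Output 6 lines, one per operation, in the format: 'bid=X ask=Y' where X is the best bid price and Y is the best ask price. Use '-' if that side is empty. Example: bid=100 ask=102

Answer: bid=103 ask=-
bid=103 ask=-
bid=103 ask=-
bid=104 ask=-
bid=104 ask=-
bid=104 ask=-

Derivation:
After op 1 [order #1] limit_buy(price=103, qty=2): fills=none; bids=[#1:2@103] asks=[-]
After op 2 [order #2] market_buy(qty=3): fills=none; bids=[#1:2@103] asks=[-]
After op 3 [order #3] limit_buy(price=99, qty=5): fills=none; bids=[#1:2@103 #3:5@99] asks=[-]
After op 4 [order #4] limit_buy(price=104, qty=9): fills=none; bids=[#4:9@104 #1:2@103 #3:5@99] asks=[-]
After op 5 [order #5] limit_sell(price=101, qty=7): fills=#4x#5:7@104; bids=[#4:2@104 #1:2@103 #3:5@99] asks=[-]
After op 6 cancel(order #3): fills=none; bids=[#4:2@104 #1:2@103] asks=[-]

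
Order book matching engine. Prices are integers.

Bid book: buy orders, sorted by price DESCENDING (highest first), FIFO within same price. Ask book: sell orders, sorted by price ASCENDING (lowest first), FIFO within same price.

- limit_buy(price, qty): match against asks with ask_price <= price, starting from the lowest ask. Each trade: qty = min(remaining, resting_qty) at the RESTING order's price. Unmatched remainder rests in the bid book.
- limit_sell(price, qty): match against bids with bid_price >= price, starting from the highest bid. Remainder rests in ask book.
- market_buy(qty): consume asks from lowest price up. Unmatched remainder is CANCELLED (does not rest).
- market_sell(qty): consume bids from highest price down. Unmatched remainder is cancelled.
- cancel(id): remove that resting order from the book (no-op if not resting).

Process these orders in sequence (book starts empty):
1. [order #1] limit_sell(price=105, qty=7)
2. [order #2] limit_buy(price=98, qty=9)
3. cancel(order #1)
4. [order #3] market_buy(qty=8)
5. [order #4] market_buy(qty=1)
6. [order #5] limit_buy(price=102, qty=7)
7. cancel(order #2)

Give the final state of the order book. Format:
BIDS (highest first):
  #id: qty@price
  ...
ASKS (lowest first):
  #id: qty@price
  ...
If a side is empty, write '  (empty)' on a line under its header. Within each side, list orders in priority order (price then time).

After op 1 [order #1] limit_sell(price=105, qty=7): fills=none; bids=[-] asks=[#1:7@105]
After op 2 [order #2] limit_buy(price=98, qty=9): fills=none; bids=[#2:9@98] asks=[#1:7@105]
After op 3 cancel(order #1): fills=none; bids=[#2:9@98] asks=[-]
After op 4 [order #3] market_buy(qty=8): fills=none; bids=[#2:9@98] asks=[-]
After op 5 [order #4] market_buy(qty=1): fills=none; bids=[#2:9@98] asks=[-]
After op 6 [order #5] limit_buy(price=102, qty=7): fills=none; bids=[#5:7@102 #2:9@98] asks=[-]
After op 7 cancel(order #2): fills=none; bids=[#5:7@102] asks=[-]

Answer: BIDS (highest first):
  #5: 7@102
ASKS (lowest first):
  (empty)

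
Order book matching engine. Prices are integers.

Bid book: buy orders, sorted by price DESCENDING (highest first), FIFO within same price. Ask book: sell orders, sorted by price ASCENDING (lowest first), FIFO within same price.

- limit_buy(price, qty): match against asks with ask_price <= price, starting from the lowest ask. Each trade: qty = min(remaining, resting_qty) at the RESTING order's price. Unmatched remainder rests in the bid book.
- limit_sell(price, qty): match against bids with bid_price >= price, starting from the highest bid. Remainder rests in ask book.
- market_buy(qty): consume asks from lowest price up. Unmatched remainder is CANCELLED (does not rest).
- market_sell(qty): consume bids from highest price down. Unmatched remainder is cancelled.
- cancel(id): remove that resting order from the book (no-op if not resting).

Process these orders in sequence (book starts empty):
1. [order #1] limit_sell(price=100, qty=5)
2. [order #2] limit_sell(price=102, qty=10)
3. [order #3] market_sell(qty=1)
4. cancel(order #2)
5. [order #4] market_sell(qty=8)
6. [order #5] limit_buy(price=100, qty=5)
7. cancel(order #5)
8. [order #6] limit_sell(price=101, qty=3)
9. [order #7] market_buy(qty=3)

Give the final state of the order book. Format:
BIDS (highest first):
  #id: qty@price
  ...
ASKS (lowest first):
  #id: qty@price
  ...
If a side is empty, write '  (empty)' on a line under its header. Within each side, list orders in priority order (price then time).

Answer: BIDS (highest first):
  (empty)
ASKS (lowest first):
  (empty)

Derivation:
After op 1 [order #1] limit_sell(price=100, qty=5): fills=none; bids=[-] asks=[#1:5@100]
After op 2 [order #2] limit_sell(price=102, qty=10): fills=none; bids=[-] asks=[#1:5@100 #2:10@102]
After op 3 [order #3] market_sell(qty=1): fills=none; bids=[-] asks=[#1:5@100 #2:10@102]
After op 4 cancel(order #2): fills=none; bids=[-] asks=[#1:5@100]
After op 5 [order #4] market_sell(qty=8): fills=none; bids=[-] asks=[#1:5@100]
After op 6 [order #5] limit_buy(price=100, qty=5): fills=#5x#1:5@100; bids=[-] asks=[-]
After op 7 cancel(order #5): fills=none; bids=[-] asks=[-]
After op 8 [order #6] limit_sell(price=101, qty=3): fills=none; bids=[-] asks=[#6:3@101]
After op 9 [order #7] market_buy(qty=3): fills=#7x#6:3@101; bids=[-] asks=[-]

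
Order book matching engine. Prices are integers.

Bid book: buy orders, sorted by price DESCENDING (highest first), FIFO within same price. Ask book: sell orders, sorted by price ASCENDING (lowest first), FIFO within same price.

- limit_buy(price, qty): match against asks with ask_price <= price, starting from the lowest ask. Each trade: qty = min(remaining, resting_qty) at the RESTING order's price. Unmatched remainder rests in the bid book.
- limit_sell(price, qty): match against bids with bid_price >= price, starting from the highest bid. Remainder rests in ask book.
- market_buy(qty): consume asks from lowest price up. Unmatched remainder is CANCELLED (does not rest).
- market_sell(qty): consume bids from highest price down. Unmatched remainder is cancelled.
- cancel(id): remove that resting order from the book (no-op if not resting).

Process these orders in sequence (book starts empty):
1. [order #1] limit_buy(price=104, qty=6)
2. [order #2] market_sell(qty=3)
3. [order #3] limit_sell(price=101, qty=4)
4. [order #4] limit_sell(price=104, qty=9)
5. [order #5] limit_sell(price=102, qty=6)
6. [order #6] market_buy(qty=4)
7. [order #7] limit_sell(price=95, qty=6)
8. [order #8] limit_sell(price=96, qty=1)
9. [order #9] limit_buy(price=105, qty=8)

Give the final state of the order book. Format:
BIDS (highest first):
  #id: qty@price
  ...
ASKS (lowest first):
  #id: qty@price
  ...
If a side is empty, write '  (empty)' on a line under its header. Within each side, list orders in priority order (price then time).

Answer: BIDS (highest first):
  (empty)
ASKS (lowest first):
  #5: 2@102
  #4: 9@104

Derivation:
After op 1 [order #1] limit_buy(price=104, qty=6): fills=none; bids=[#1:6@104] asks=[-]
After op 2 [order #2] market_sell(qty=3): fills=#1x#2:3@104; bids=[#1:3@104] asks=[-]
After op 3 [order #3] limit_sell(price=101, qty=4): fills=#1x#3:3@104; bids=[-] asks=[#3:1@101]
After op 4 [order #4] limit_sell(price=104, qty=9): fills=none; bids=[-] asks=[#3:1@101 #4:9@104]
After op 5 [order #5] limit_sell(price=102, qty=6): fills=none; bids=[-] asks=[#3:1@101 #5:6@102 #4:9@104]
After op 6 [order #6] market_buy(qty=4): fills=#6x#3:1@101 #6x#5:3@102; bids=[-] asks=[#5:3@102 #4:9@104]
After op 7 [order #7] limit_sell(price=95, qty=6): fills=none; bids=[-] asks=[#7:6@95 #5:3@102 #4:9@104]
After op 8 [order #8] limit_sell(price=96, qty=1): fills=none; bids=[-] asks=[#7:6@95 #8:1@96 #5:3@102 #4:9@104]
After op 9 [order #9] limit_buy(price=105, qty=8): fills=#9x#7:6@95 #9x#8:1@96 #9x#5:1@102; bids=[-] asks=[#5:2@102 #4:9@104]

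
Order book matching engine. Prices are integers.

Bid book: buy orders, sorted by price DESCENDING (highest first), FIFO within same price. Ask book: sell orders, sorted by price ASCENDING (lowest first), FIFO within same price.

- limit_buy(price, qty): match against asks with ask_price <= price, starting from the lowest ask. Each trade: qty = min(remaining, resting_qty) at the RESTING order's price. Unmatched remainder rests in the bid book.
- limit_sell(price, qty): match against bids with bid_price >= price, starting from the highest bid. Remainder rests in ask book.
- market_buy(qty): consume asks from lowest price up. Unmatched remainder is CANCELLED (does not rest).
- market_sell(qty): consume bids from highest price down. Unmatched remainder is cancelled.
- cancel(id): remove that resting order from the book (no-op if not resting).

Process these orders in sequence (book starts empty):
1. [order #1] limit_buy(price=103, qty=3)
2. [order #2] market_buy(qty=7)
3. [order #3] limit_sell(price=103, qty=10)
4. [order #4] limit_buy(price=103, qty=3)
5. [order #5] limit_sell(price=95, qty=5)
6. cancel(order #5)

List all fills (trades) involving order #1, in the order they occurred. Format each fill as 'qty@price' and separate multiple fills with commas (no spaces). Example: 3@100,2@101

Answer: 3@103

Derivation:
After op 1 [order #1] limit_buy(price=103, qty=3): fills=none; bids=[#1:3@103] asks=[-]
After op 2 [order #2] market_buy(qty=7): fills=none; bids=[#1:3@103] asks=[-]
After op 3 [order #3] limit_sell(price=103, qty=10): fills=#1x#3:3@103; bids=[-] asks=[#3:7@103]
After op 4 [order #4] limit_buy(price=103, qty=3): fills=#4x#3:3@103; bids=[-] asks=[#3:4@103]
After op 5 [order #5] limit_sell(price=95, qty=5): fills=none; bids=[-] asks=[#5:5@95 #3:4@103]
After op 6 cancel(order #5): fills=none; bids=[-] asks=[#3:4@103]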